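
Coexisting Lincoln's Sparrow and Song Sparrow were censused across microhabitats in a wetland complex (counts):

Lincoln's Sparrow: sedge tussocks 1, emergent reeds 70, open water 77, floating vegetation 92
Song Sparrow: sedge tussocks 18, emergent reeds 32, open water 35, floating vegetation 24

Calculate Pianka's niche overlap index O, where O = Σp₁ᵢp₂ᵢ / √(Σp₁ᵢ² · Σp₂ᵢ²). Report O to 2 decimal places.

Proportions for Lincoln's Sparrow (n=240): 1/240=0.0042, 70/240=0.2917, 77/240=0.3208, 92/240=0.3833
Proportions for Song Sparrow (n=109): 18/109=0.1651, 32/109=0.2936, 35/109=0.3211, 24/109=0.2202
Σ p₁ᵢp₂ᵢ = 0.000693 + 0.085643 + 0.103009 + 0.084403 = 0.273748
Σp_1ᵢ² = 0.0042² + 0.2917² + 0.3208² + 0.3833² = 0.000018 + 0.085089 + 0.102913 + 0.146919 = 0.334939
Σp_2ᵢ² = 0.1651² + 0.2936² + 0.3211² + 0.2202² = 0.027258 + 0.086201 + 0.103105 + 0.048488 = 0.265052
O = 0.273748 / √(0.334939 × 0.265052) = 0.273748 / 0.2979534 = 0.9188

0.92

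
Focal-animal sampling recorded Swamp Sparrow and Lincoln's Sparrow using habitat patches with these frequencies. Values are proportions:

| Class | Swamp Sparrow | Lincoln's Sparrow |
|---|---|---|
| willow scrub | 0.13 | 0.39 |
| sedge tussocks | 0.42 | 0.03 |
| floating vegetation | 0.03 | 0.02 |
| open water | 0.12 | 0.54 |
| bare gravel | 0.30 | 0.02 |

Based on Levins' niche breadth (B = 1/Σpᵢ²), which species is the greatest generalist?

Swamp Sparrow

Σp_Swamᵢ² = 0.13² + 0.42² + 0.03² + 0.12² + 0.30² = 0.0169 + 0.1764 + 0.0009 + 0.0144 + 0.0900 = 0.2986
B_Swam = 1 / 0.2986 = 3.3490
Σp_Lincᵢ² = 0.39² + 0.03² + 0.02² + 0.54² + 0.02² = 0.1521 + 0.0009 + 0.0004 + 0.2916 + 0.0004 = 0.4454
B_Linc = 1 / 0.4454 = 2.2452
Highest B → broadest niche (most generalist): Swamp Sparrow (B = 3.35).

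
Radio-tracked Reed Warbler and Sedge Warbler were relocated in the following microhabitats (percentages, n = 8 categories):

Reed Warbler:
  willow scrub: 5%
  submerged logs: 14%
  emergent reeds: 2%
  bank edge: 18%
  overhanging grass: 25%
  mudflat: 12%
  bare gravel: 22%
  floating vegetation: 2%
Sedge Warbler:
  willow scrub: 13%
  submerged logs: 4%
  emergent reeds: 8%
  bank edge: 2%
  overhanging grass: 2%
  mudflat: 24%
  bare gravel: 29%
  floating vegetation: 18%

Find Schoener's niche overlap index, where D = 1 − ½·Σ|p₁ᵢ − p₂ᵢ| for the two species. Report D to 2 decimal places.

0.51

Convert percentages to proportions (divide by 100).
Σ|p₁ᵢ − p₂ᵢ| = 0.08 + 0.10 + 0.06 + 0.16 + 0.23 + 0.12 + 0.07 + 0.16 = 0.98
D = 1 − ½ × 0.98 = 1 − 0.490 = 0.5100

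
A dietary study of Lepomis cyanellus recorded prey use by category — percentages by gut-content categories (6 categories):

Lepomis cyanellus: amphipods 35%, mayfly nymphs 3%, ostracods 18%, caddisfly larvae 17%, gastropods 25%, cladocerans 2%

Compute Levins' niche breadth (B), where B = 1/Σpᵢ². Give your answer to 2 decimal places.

Convert percentages to proportions (divide by 100).
Σpᵢ² = 0.35² + 0.03² + 0.18² + 0.17² + 0.25² + 0.02² = 0.1225 + 0.0009 + 0.0324 + 0.0289 + 0.0625 + 0.0004 = 0.2476
B = 1 / 0.2476 = 4.0388

4.04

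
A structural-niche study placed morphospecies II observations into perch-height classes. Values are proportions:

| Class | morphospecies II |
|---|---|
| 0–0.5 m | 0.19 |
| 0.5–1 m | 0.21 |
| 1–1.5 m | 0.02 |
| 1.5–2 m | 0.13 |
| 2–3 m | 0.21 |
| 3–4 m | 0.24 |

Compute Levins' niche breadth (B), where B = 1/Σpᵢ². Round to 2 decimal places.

5.02

Σpᵢ² = 0.19² + 0.21² + 0.02² + 0.13² + 0.21² + 0.24² = 0.0361 + 0.0441 + 0.0004 + 0.0169 + 0.0441 + 0.0576 = 0.1992
B = 1 / 0.1992 = 5.0201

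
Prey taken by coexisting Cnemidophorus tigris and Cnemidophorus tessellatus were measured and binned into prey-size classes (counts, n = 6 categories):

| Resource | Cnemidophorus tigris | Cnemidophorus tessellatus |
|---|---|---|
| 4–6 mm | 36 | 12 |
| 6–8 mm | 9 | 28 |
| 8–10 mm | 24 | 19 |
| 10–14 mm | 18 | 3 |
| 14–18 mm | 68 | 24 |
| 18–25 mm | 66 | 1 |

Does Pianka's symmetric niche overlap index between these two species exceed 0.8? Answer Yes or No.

No

Proportions for Cnemidophorus tigris (n=221): 36/221=0.1629, 9/221=0.0407, 24/221=0.1086, 18/221=0.0814, 68/221=0.3077, 66/221=0.2986
Proportions for Cnemidophorus tessellatus (n=87): 12/87=0.1379, 28/87=0.3218, 19/87=0.2184, 3/87=0.0345, 24/87=0.2759, 1/87=0.0115
Σ p₁ᵢp₂ᵢ = 0.022464 + 0.013097 + 0.023718 + 0.002808 + 0.084894 + 0.003434 = 0.150415
Σp_1ᵢ² = 0.1629² + 0.0407² + 0.1086² + 0.0814² + 0.3077² + 0.2986² = 0.026536 + 0.001656 + 0.011794 + 0.006626 + 0.094679 + 0.089162 = 0.230453
Σp_2ᵢ² = 0.1379² + 0.3218² + 0.2184² + 0.0345² + 0.2759² + 0.0115² = 0.019016 + 0.103555 + 0.047699 + 0.001190 + 0.076121 + 0.000132 = 0.247713
O = 0.150415 / √(0.230453 × 0.247713) = 0.150415 / 0.2389272 = 0.6295
O = 0.6295 < 0.8 → No.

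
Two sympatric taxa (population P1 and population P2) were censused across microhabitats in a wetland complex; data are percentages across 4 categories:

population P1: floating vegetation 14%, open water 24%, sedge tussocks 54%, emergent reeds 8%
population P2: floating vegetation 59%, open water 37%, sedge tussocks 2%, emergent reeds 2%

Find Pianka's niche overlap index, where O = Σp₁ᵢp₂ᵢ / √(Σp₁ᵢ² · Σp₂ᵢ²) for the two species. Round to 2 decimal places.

0.43

Convert percentages to proportions (divide by 100).
Σ p₁ᵢp₂ᵢ = 0.0826 + 0.0888 + 0.0108 + 0.0016 = 0.1838
Σp_1ᵢ² = 0.14² + 0.24² + 0.54² + 0.08² = 0.0196 + 0.0576 + 0.2916 + 0.0064 = 0.3752
Σp_2ᵢ² = 0.59² + 0.37² + 0.02² + 0.02² = 0.3481 + 0.1369 + 0.0004 + 0.0004 = 0.4858
O = 0.1838 / √(0.3752 × 0.4858) = 0.1838 / 0.42693 = 0.4305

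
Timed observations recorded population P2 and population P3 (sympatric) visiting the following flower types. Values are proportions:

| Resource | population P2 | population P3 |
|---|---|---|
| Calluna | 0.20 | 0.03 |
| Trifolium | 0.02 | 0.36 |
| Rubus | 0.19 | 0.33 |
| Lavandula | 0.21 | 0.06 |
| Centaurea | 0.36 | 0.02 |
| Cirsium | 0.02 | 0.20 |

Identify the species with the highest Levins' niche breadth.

population P2

Σp_P2ᵢ² = 0.20² + 0.02² + 0.19² + 0.21² + 0.36² + 0.02² = 0.0400 + 0.0004 + 0.0361 + 0.0441 + 0.1296 + 0.0004 = 0.2506
B_P2 = 1 / 0.2506 = 3.9904
Σp_P3ᵢ² = 0.03² + 0.36² + 0.33² + 0.06² + 0.02² + 0.20² = 0.0009 + 0.1296 + 0.1089 + 0.0036 + 0.0004 + 0.0400 = 0.2834
B_P3 = 1 / 0.2834 = 3.5286
Highest B → broadest niche (most generalist): population P2 (B = 3.99).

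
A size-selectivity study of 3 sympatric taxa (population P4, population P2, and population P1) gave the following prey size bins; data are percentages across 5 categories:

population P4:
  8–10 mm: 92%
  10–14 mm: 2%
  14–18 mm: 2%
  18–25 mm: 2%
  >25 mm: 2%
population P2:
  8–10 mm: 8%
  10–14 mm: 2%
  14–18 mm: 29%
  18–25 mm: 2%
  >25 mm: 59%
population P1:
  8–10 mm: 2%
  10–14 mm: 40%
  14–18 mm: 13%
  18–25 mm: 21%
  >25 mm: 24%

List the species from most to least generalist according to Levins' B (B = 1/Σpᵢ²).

population P1 > population P2 > population P4

Convert percentages to proportions (divide by 100).
Σp_P4ᵢ² = 0.92² + 0.02² + 0.02² + 0.02² + 0.02² = 0.8464 + 0.0004 + 0.0004 + 0.0004 + 0.0004 = 0.8480
B_P4 = 1 / 0.8480 = 1.1792
Σp_P2ᵢ² = 0.08² + 0.02² + 0.29² + 0.02² + 0.59² = 0.0064 + 0.0004 + 0.0841 + 0.0004 + 0.3481 = 0.4394
B_P2 = 1 / 0.4394 = 2.2758
Σp_P1ᵢ² = 0.02² + 0.40² + 0.13² + 0.21² + 0.24² = 0.0004 + 0.1600 + 0.0169 + 0.0441 + 0.0576 = 0.2790
B_P1 = 1 / 0.2790 = 3.5842
Ranking by B (broadest → narrowest): population P1 (3.58) > population P2 (2.28) > population P4 (1.18)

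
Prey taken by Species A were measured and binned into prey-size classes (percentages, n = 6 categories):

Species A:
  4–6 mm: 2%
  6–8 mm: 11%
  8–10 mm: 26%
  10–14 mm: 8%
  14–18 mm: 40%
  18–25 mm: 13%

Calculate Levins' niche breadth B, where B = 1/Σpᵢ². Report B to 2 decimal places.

Convert percentages to proportions (divide by 100).
Σpᵢ² = 0.02² + 0.11² + 0.26² + 0.08² + 0.40² + 0.13² = 0.0004 + 0.0121 + 0.0676 + 0.0064 + 0.1600 + 0.0169 = 0.2634
B = 1 / 0.2634 = 3.7965

3.80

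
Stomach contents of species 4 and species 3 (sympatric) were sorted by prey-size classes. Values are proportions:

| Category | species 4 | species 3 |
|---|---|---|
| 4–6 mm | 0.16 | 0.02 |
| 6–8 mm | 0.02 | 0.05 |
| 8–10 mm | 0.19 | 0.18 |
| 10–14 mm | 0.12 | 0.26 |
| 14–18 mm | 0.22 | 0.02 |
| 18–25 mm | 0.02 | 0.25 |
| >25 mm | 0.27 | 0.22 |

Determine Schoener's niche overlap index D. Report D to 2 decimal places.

Σ|p₁ᵢ − p₂ᵢ| = 0.14 + 0.03 + 0.01 + 0.14 + 0.20 + 0.23 + 0.05 = 0.80
D = 1 − ½ × 0.80 = 1 − 0.400 = 0.6000

0.60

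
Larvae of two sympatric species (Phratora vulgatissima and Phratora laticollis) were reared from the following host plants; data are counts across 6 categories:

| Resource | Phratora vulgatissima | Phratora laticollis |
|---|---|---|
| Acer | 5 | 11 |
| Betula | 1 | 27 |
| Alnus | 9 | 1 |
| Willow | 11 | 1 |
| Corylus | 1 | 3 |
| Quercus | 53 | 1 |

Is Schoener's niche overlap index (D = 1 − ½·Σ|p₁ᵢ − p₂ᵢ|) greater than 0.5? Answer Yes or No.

Proportions for Phratora vulgatissima (n=80): 5/80=0.0625, 1/80=0.0125, 9/80=0.1125, 11/80=0.1375, 1/80=0.0125, 53/80=0.6625
Proportions for Phratora laticollis (n=44): 11/44=0.2500, 27/44=0.6136, 1/44=0.0227, 1/44=0.0227, 3/44=0.0682, 1/44=0.0227
Σ|p₁ᵢ − p₂ᵢ| = 0.1875 + 0.6011 + 0.0898 + 0.1148 + 0.0557 + 0.6398 = 1.6887
D = 1 − ½ × 1.6887 = 1 − 0.84435 = 0.15565
D = 0.15565 < 0.5 → No.

No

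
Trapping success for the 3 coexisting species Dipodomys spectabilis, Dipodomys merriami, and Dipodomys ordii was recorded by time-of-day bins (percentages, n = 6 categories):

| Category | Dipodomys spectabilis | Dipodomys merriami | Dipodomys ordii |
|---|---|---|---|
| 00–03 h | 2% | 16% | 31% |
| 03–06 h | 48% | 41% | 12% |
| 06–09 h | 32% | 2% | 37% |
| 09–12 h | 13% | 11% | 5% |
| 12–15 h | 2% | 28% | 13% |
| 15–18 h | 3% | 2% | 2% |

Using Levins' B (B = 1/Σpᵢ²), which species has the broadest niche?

Convert percentages to proportions (divide by 100).
Σp_specᵢ² = 0.02² + 0.48² + 0.32² + 0.13² + 0.02² + 0.03² = 0.0004 + 0.2304 + 0.1024 + 0.0169 + 0.0004 + 0.0009 = 0.3514
B_spec = 1 / 0.3514 = 2.8458
Σp_merrᵢ² = 0.16² + 0.41² + 0.02² + 0.11² + 0.28² + 0.02² = 0.0256 + 0.1681 + 0.0004 + 0.0121 + 0.0784 + 0.0004 = 0.2850
B_merr = 1 / 0.2850 = 3.5088
Σp_ordiᵢ² = 0.31² + 0.12² + 0.37² + 0.05² + 0.13² + 0.02² = 0.0961 + 0.0144 + 0.1369 + 0.0025 + 0.0169 + 0.0004 = 0.2672
B_ordi = 1 / 0.2672 = 3.7425
Highest B → broadest niche (most generalist): Dipodomys ordii (B = 3.74).

Dipodomys ordii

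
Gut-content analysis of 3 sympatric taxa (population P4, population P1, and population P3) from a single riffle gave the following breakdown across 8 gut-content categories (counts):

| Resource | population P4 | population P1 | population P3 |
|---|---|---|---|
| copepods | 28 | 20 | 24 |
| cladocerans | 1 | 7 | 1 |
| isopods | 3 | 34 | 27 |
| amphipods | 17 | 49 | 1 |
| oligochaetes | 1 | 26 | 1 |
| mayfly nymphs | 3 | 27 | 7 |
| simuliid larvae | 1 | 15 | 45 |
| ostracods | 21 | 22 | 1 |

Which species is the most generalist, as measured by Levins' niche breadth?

Proportions for population P4 (n=75): 28/75=0.3733, 1/75=0.0133, 3/75=0.0400, 17/75=0.2267, 1/75=0.0133, 3/75=0.0400, 1/75=0.0133, 21/75=0.2800
Proportions for population P1 (n=200): 20/200=0.1000, 7/200=0.0350, 34/200=0.1700, 49/200=0.2450, 26/200=0.1300, 27/200=0.1350, 15/200=0.0750, 22/200=0.1100
Proportions for population P3 (n=107): 24/107=0.2243, 1/107=0.0093, 27/107=0.2523, 1/107=0.0093, 1/107=0.0093, 7/107=0.0654, 45/107=0.4206, 1/107=0.0093
Σp_P4ᵢ² = 0.3733² + 0.0133² + 0.0400² + 0.2267² + 0.0133² + 0.0400² + 0.0133² + 0.2800² = 0.139353 + 0.000177 + 0.001600 + 0.051393 + 0.000177 + 0.001600 + 0.000177 + 0.078400 = 0.272877
B_P4 = 1 / 0.272877 = 3.6647
Σp_P1ᵢ² = 0.1000² + 0.0350² + 0.1700² + 0.2450² + 0.1300² + 0.1350² + 0.0750² + 0.1100² = 0.010000 + 0.001225 + 0.028900 + 0.060025 + 0.016900 + 0.018225 + 0.005625 + 0.012100 = 0.153000
B_P1 = 1 / 0.153000 = 6.5359
Σp_P3ᵢ² = 0.2243² + 0.0093² + 0.2523² + 0.0093² + 0.0093² + 0.0654² + 0.4206² + 0.0093² = 0.050310 + 0.000086 + 0.063655 + 0.000086 + 0.000086 + 0.004277 + 0.176904 + 0.000086 = 0.295490
B_P3 = 1 / 0.295490 = 3.3842
Highest B → broadest niche (most generalist): population P1 (B = 6.54).

population P1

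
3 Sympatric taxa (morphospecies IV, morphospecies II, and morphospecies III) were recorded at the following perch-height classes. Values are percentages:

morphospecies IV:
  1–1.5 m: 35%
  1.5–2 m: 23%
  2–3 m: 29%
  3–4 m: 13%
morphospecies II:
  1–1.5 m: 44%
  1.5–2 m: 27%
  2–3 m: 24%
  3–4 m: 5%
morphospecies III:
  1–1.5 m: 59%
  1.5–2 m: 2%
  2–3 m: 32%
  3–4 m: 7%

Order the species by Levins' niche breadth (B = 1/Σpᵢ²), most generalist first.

Convert percentages to proportions (divide by 100).
Σp_IVᵢ² = 0.35² + 0.23² + 0.29² + 0.13² = 0.1225 + 0.0529 + 0.0841 + 0.0169 = 0.2764
B_IV = 1 / 0.2764 = 3.6179
Σp_IIᵢ² = 0.44² + 0.27² + 0.24² + 0.05² = 0.1936 + 0.0729 + 0.0576 + 0.0025 = 0.3266
B_II = 1 / 0.3266 = 3.0618
Σp_IIIᵢ² = 0.59² + 0.02² + 0.32² + 0.07² = 0.3481 + 0.0004 + 0.1024 + 0.0049 = 0.4558
B_III = 1 / 0.4558 = 2.1939
Ranking by B (broadest → narrowest): morphospecies IV (3.62) > morphospecies II (3.06) > morphospecies III (2.19)

morphospecies IV > morphospecies II > morphospecies III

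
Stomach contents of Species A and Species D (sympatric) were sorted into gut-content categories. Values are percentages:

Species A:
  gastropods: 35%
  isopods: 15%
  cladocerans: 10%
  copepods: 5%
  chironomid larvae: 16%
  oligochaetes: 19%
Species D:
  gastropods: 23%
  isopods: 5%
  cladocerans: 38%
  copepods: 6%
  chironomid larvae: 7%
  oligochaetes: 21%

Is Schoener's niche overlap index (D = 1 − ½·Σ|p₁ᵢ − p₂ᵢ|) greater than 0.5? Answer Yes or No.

Convert percentages to proportions (divide by 100).
Σ|p₁ᵢ − p₂ᵢ| = 0.12 + 0.10 + 0.28 + 0.01 + 0.09 + 0.02 = 0.62
D = 1 − ½ × 0.62 = 1 − 0.310 = 0.6900
D = 0.6900 > 0.5 → Yes.

Yes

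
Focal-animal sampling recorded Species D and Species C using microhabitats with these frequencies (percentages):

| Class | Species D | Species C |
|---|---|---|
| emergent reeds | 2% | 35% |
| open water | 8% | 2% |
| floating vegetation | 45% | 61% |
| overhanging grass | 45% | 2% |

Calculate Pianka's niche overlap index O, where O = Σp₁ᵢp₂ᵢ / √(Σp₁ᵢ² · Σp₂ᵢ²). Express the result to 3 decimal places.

Convert percentages to proportions (divide by 100).
Σ p₁ᵢp₂ᵢ = 0.0070 + 0.0016 + 0.2745 + 0.0090 = 0.2921
Σp_1ᵢ² = 0.02² + 0.08² + 0.45² + 0.45² = 0.0004 + 0.0064 + 0.2025 + 0.2025 = 0.4118
Σp_2ᵢ² = 0.35² + 0.02² + 0.61² + 0.02² = 0.1225 + 0.0004 + 0.3721 + 0.0004 = 0.4954
O = 0.2921 / √(0.4118 × 0.4954) = 0.2921 / 0.451670 = 0.64671

0.647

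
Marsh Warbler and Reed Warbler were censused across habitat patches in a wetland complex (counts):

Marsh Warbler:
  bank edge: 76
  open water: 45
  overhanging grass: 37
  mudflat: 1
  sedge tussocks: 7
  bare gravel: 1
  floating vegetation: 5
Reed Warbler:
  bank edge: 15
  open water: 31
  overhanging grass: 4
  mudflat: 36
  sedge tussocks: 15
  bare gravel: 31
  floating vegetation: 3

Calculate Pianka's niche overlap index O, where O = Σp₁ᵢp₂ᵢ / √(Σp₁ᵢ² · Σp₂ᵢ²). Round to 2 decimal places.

Proportions for Marsh Warbler (n=172): 76/172=0.4419, 45/172=0.2616, 37/172=0.2151, 1/172=0.0058, 7/172=0.0407, 1/172=0.0058, 5/172=0.0291
Proportions for Reed Warbler (n=135): 15/135=0.1111, 31/135=0.2296, 4/135=0.0296, 36/135=0.2667, 15/135=0.1111, 31/135=0.2296, 3/135=0.0222
Σ p₁ᵢp₂ᵢ = 0.049095 + 0.060063 + 0.006367 + 0.001547 + 0.004522 + 0.001332 + 0.000646 = 0.123572
Σp_1ᵢ² = 0.4419² + 0.2616² + 0.2151² + 0.0058² + 0.0407² + 0.0058² + 0.0291² = 0.195276 + 0.068435 + 0.046268 + 0.000034 + 0.001656 + 0.000034 + 0.000847 = 0.312550
Σp_2ᵢ² = 0.1111² + 0.2296² + 0.0296² + 0.2667² + 0.1111² + 0.2296² + 0.0222² = 0.012343 + 0.052716 + 0.000876 + 0.071129 + 0.012343 + 0.052716 + 0.000493 = 0.202616
O = 0.123572 / √(0.312550 × 0.202616) = 0.123572 / 0.2516498 = 0.4910

0.49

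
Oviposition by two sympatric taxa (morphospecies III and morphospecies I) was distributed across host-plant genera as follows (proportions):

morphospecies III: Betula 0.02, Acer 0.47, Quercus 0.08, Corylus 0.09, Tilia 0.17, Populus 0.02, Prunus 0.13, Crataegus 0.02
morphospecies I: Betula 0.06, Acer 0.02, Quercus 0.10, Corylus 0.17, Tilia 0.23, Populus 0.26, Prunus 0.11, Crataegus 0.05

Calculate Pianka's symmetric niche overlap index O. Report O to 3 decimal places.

0.417

Σ p₁ᵢp₂ᵢ = 0.0012 + 0.0094 + 0.0080 + 0.0153 + 0.0391 + 0.0052 + 0.0143 + 0.0010 = 0.0935
Σp_1ᵢ² = 0.02² + 0.47² + 0.08² + 0.09² + 0.17² + 0.02² + 0.13² + 0.02² = 0.0004 + 0.2209 + 0.0064 + 0.0081 + 0.0289 + 0.0004 + 0.0169 + 0.0004 = 0.2824
Σp_2ᵢ² = 0.06² + 0.02² + 0.10² + 0.17² + 0.23² + 0.26² + 0.11² + 0.05² = 0.0036 + 0.0004 + 0.0100 + 0.0289 + 0.0529 + 0.0676 + 0.0121 + 0.0025 = 0.1780
O = 0.0935 / √(0.2824 × 0.1780) = 0.0935 / 0.224203 = 0.41703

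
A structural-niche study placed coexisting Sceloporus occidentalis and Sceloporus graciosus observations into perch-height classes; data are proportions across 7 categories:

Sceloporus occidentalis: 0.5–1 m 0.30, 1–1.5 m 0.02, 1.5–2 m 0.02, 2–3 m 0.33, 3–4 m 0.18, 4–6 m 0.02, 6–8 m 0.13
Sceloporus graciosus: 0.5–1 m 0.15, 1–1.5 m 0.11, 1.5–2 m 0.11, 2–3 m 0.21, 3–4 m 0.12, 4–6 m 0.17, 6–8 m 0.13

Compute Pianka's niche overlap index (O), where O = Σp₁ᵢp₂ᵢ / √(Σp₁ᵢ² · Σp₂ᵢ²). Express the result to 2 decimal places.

0.83

Σ p₁ᵢp₂ᵢ = 0.0450 + 0.0022 + 0.0022 + 0.0693 + 0.0216 + 0.0034 + 0.0169 = 0.1606
Σp_1ᵢ² = 0.30² + 0.02² + 0.02² + 0.33² + 0.18² + 0.02² + 0.13² = 0.0900 + 0.0004 + 0.0004 + 0.1089 + 0.0324 + 0.0004 + 0.0169 = 0.2494
Σp_2ᵢ² = 0.15² + 0.11² + 0.11² + 0.21² + 0.12² + 0.17² + 0.13² = 0.0225 + 0.0121 + 0.0121 + 0.0441 + 0.0144 + 0.0289 + 0.0169 = 0.1510
O = 0.1606 / √(0.2494 × 0.1510) = 0.1606 / 0.19406 = 0.8276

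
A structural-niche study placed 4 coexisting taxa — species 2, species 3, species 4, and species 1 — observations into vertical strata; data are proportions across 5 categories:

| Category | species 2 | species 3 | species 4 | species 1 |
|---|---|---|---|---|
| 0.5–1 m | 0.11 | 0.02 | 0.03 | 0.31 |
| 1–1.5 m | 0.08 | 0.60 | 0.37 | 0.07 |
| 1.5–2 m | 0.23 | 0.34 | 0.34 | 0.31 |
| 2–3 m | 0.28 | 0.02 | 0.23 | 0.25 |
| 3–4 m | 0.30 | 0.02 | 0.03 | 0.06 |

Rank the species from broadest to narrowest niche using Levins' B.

species 2 > species 1 > species 4 > species 3

Σp_2ᵢ² = 0.11² + 0.08² + 0.23² + 0.28² + 0.30² = 0.0121 + 0.0064 + 0.0529 + 0.0784 + 0.0900 = 0.2398
B_2 = 1 / 0.2398 = 4.1701
Σp_3ᵢ² = 0.02² + 0.60² + 0.34² + 0.02² + 0.02² = 0.0004 + 0.3600 + 0.1156 + 0.0004 + 0.0004 = 0.4768
B_3 = 1 / 0.4768 = 2.0973
Σp_4ᵢ² = 0.03² + 0.37² + 0.34² + 0.23² + 0.03² = 0.0009 + 0.1369 + 0.1156 + 0.0529 + 0.0009 = 0.3072
B_4 = 1 / 0.3072 = 3.2552
Σp_1ᵢ² = 0.31² + 0.07² + 0.31² + 0.25² + 0.06² = 0.0961 + 0.0049 + 0.0961 + 0.0625 + 0.0036 = 0.2632
B_1 = 1 / 0.2632 = 3.7994
Ranking by B (broadest → narrowest): species 2 (4.17) > species 1 (3.80) > species 4 (3.26) > species 3 (2.10)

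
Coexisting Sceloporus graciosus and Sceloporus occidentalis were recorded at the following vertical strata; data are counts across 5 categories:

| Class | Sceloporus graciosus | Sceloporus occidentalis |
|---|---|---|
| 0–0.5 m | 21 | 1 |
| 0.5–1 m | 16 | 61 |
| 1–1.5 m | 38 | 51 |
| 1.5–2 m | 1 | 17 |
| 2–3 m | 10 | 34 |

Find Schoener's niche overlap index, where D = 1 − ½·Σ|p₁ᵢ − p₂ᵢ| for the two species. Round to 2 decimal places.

Proportions for Sceloporus graciosus (n=86): 21/86=0.2442, 16/86=0.1860, 38/86=0.4419, 1/86=0.0116, 10/86=0.1163
Proportions for Sceloporus occidentalis (n=164): 1/164=0.0061, 61/164=0.3720, 51/164=0.3110, 17/164=0.1037, 34/164=0.2073
Σ|p₁ᵢ − p₂ᵢ| = 0.2381 + 0.1860 + 0.1309 + 0.0921 + 0.0910 = 0.7381
D = 1 − ½ × 0.7381 = 1 − 0.36905 = 0.63095

0.63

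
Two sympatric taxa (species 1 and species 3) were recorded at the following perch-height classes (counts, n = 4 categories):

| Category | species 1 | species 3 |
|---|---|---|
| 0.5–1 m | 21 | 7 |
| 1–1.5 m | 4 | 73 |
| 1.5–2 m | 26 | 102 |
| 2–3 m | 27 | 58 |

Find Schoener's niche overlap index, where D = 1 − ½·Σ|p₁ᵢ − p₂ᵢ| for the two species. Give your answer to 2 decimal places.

0.66

Proportions for species 1 (n=78): 21/78=0.2692, 4/78=0.0513, 26/78=0.3333, 27/78=0.3462
Proportions for species 3 (n=240): 7/240=0.0292, 73/240=0.3042, 102/240=0.4250, 58/240=0.2417
Σ|p₁ᵢ − p₂ᵢ| = 0.2400 + 0.2529 + 0.0917 + 0.1045 = 0.6891
D = 1 − ½ × 0.6891 = 1 − 0.34455 = 0.65545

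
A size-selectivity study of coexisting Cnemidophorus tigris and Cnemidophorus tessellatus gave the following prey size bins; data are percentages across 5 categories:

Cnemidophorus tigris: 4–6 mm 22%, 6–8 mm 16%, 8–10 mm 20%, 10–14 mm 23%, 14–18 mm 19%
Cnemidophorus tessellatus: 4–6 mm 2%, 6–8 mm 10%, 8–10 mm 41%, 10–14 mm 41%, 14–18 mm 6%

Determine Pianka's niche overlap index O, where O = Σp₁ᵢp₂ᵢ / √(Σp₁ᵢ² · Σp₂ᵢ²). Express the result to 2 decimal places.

0.78

Convert percentages to proportions (divide by 100).
Σ p₁ᵢp₂ᵢ = 0.0044 + 0.0160 + 0.0820 + 0.0943 + 0.0114 = 0.2081
Σp_1ᵢ² = 0.22² + 0.16² + 0.20² + 0.23² + 0.19² = 0.0484 + 0.0256 + 0.0400 + 0.0529 + 0.0361 = 0.2030
Σp_2ᵢ² = 0.02² + 0.10² + 0.41² + 0.41² + 0.06² = 0.0004 + 0.0100 + 0.1681 + 0.1681 + 0.0036 = 0.3502
O = 0.2081 / √(0.2030 × 0.3502) = 0.2081 / 0.26663 = 0.7805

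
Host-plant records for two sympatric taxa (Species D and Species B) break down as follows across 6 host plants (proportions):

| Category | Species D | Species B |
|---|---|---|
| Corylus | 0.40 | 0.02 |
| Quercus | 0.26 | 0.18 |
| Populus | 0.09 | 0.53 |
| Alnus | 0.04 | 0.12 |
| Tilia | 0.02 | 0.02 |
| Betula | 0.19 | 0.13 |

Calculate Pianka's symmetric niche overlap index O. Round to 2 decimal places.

Σ p₁ᵢp₂ᵢ = 0.0080 + 0.0468 + 0.0477 + 0.0048 + 0.0004 + 0.0247 = 0.1324
Σp_1ᵢ² = 0.40² + 0.26² + 0.09² + 0.04² + 0.02² + 0.19² = 0.1600 + 0.0676 + 0.0081 + 0.0016 + 0.0004 + 0.0361 = 0.2738
Σp_2ᵢ² = 0.02² + 0.18² + 0.53² + 0.12² + 0.02² + 0.13² = 0.0004 + 0.0324 + 0.2809 + 0.0144 + 0.0004 + 0.0169 = 0.3454
O = 0.1324 / √(0.2738 × 0.3454) = 0.1324 / 0.30752 = 0.4305

0.43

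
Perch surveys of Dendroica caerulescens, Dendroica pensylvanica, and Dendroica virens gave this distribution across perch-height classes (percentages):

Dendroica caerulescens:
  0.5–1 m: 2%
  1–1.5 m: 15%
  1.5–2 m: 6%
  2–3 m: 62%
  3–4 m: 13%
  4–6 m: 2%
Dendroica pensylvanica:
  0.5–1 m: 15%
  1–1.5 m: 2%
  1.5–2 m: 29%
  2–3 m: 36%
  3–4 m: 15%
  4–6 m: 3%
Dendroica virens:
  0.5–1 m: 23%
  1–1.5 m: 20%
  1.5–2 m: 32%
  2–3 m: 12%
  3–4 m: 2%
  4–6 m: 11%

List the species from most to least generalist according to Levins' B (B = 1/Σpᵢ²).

Convert percentages to proportions (divide by 100).
Σp_caerᵢ² = 0.02² + 0.15² + 0.06² + 0.62² + 0.13² + 0.02² = 0.0004 + 0.0225 + 0.0036 + 0.3844 + 0.0169 + 0.0004 = 0.4282
B_caer = 1 / 0.4282 = 2.3354
Σp_pensᵢ² = 0.15² + 0.02² + 0.29² + 0.36² + 0.15² + 0.03² = 0.0225 + 0.0004 + 0.0841 + 0.1296 + 0.0225 + 0.0009 = 0.2600
B_pens = 1 / 0.2600 = 3.8462
Σp_vireᵢ² = 0.23² + 0.20² + 0.32² + 0.12² + 0.02² + 0.11² = 0.0529 + 0.0400 + 0.1024 + 0.0144 + 0.0004 + 0.0121 = 0.2222
B_vire = 1 / 0.2222 = 4.5005
Ranking by B (broadest → narrowest): Dendroica virens (4.50) > Dendroica pensylvanica (3.85) > Dendroica caerulescens (2.34)

Dendroica virens > Dendroica pensylvanica > Dendroica caerulescens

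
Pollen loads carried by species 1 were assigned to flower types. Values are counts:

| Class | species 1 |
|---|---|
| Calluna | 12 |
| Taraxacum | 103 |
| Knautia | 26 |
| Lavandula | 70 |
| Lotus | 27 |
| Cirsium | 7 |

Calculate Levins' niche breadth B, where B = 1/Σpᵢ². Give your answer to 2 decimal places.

Proportions for species 1 (n=245): 12/245=0.0490, 103/245=0.4204, 26/245=0.1061, 70/245=0.2857, 27/245=0.1102, 7/245=0.0286
Σpᵢ² = 0.0490² + 0.4204² + 0.1061² + 0.2857² + 0.1102² + 0.0286² = 0.002401 + 0.176736 + 0.011257 + 0.081624 + 0.012144 + 0.000818 = 0.284980
B = 1 / 0.284980 = 3.5090

3.51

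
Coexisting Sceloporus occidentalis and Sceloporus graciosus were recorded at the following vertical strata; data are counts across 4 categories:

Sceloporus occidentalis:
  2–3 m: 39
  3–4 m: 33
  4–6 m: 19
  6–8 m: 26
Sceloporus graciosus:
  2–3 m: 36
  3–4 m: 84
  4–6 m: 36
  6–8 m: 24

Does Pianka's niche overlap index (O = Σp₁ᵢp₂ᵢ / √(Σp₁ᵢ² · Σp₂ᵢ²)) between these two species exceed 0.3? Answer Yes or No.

Proportions for Sceloporus occidentalis (n=117): 39/117=0.3333, 33/117=0.2821, 19/117=0.1624, 26/117=0.2222
Proportions for Sceloporus graciosus (n=180): 36/180=0.2000, 84/180=0.4667, 36/180=0.2000, 24/180=0.1333
Σ p₁ᵢp₂ᵢ = 0.066660 + 0.131656 + 0.032480 + 0.029619 = 0.260415
Σp_1ᵢ² = 0.3333² + 0.2821² + 0.1624² + 0.2222² = 0.111089 + 0.079580 + 0.026374 + 0.049373 = 0.266416
Σp_2ᵢ² = 0.2000² + 0.4667² + 0.2000² + 0.1333² = 0.040000 + 0.217809 + 0.040000 + 0.017769 = 0.315578
O = 0.260415 / √(0.266416 × 0.315578) = 0.260415 / 0.2899569 = 0.8981
O = 0.8981 > 0.3 → Yes.

Yes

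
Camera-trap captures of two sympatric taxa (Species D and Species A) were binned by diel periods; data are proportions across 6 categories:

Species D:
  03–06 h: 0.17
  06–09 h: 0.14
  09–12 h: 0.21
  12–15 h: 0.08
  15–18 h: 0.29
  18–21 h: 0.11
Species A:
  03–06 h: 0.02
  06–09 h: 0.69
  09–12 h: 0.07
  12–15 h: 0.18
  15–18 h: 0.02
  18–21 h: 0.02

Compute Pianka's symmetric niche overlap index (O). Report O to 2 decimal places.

Σ p₁ᵢp₂ᵢ = 0.0034 + 0.0966 + 0.0147 + 0.0144 + 0.0058 + 0.0022 = 0.1371
Σp_1ᵢ² = 0.17² + 0.14² + 0.21² + 0.08² + 0.29² + 0.11² = 0.0289 + 0.0196 + 0.0441 + 0.0064 + 0.0841 + 0.0121 = 0.1952
Σp_2ᵢ² = 0.02² + 0.69² + 0.07² + 0.18² + 0.02² + 0.02² = 0.0004 + 0.4761 + 0.0049 + 0.0324 + 0.0004 + 0.0004 = 0.5146
O = 0.1371 / √(0.1952 × 0.5146) = 0.1371 / 0.31694 = 0.4326

0.43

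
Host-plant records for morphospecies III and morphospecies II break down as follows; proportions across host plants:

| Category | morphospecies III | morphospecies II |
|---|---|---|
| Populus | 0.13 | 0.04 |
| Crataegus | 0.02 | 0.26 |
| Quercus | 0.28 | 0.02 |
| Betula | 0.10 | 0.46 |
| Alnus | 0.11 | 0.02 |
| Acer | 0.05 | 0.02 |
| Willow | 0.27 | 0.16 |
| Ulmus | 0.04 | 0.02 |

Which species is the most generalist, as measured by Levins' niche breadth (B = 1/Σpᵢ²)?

Σp_IIIᵢ² = 0.13² + 0.02² + 0.28² + 0.10² + 0.11² + 0.05² + 0.27² + 0.04² = 0.0169 + 0.0004 + 0.0784 + 0.0100 + 0.0121 + 0.0025 + 0.0729 + 0.0016 = 0.1948
B_III = 1 / 0.1948 = 5.1335
Σp_IIᵢ² = 0.04² + 0.26² + 0.02² + 0.46² + 0.02² + 0.02² + 0.16² + 0.02² = 0.0016 + 0.0676 + 0.0004 + 0.2116 + 0.0004 + 0.0004 + 0.0256 + 0.0004 = 0.3080
B_II = 1 / 0.3080 = 3.2468
Highest B → broadest niche (most generalist): morphospecies III (B = 5.13).

morphospecies III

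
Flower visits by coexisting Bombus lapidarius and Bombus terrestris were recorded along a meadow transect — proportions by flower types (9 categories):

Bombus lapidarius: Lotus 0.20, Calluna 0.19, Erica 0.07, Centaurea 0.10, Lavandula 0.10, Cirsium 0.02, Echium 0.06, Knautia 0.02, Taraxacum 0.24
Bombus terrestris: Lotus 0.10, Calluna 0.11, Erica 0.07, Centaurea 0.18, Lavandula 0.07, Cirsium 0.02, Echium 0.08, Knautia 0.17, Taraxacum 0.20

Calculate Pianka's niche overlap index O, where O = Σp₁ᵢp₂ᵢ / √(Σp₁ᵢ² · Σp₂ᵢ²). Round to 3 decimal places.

0.843

Σ p₁ᵢp₂ᵢ = 0.0200 + 0.0209 + 0.0049 + 0.0180 + 0.0070 + 0.0004 + 0.0048 + 0.0034 + 0.0480 = 0.1274
Σp_1ᵢ² = 0.20² + 0.19² + 0.07² + 0.10² + 0.10² + 0.02² + 0.06² + 0.02² + 0.24² = 0.0400 + 0.0361 + 0.0049 + 0.0100 + 0.0100 + 0.0004 + 0.0036 + 0.0004 + 0.0576 = 0.1630
Σp_2ᵢ² = 0.10² + 0.11² + 0.07² + 0.18² + 0.07² + 0.02² + 0.08² + 0.17² + 0.20² = 0.0100 + 0.0121 + 0.0049 + 0.0324 + 0.0049 + 0.0004 + 0.0064 + 0.0289 + 0.0400 = 0.1400
O = 0.1274 / √(0.1630 × 0.1400) = 0.1274 / 0.151063 = 0.84336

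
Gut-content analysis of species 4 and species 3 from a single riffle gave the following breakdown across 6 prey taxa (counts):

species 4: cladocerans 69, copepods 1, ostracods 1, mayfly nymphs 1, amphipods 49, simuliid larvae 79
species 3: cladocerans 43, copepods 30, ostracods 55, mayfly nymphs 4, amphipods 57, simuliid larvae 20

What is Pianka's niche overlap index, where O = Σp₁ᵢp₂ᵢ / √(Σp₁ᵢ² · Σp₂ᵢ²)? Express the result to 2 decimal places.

Proportions for species 4 (n=200): 69/200=0.3450, 1/200=0.0050, 1/200=0.0050, 1/200=0.0050, 49/200=0.2450, 79/200=0.3950
Proportions for species 3 (n=209): 43/209=0.2057, 30/209=0.1435, 55/209=0.2632, 4/209=0.0191, 57/209=0.2727, 20/209=0.0957
Σ p₁ᵢp₂ᵢ = 0.070967 + 0.000718 + 0.001316 + 0.000096 + 0.066812 + 0.037802 = 0.177711
Σp_1ᵢ² = 0.3450² + 0.0050² + 0.0050² + 0.0050² + 0.2450² + 0.3950² = 0.119025 + 0.000025 + 0.000025 + 0.000025 + 0.060025 + 0.156025 = 0.335150
Σp_2ᵢ² = 0.2057² + 0.1435² + 0.2632² + 0.0191² + 0.2727² + 0.0957² = 0.042312 + 0.020592 + 0.069274 + 0.000365 + 0.074365 + 0.009158 = 0.216066
O = 0.177711 / √(0.335150 × 0.216066) = 0.177711 / 0.2690995 = 0.6604

0.66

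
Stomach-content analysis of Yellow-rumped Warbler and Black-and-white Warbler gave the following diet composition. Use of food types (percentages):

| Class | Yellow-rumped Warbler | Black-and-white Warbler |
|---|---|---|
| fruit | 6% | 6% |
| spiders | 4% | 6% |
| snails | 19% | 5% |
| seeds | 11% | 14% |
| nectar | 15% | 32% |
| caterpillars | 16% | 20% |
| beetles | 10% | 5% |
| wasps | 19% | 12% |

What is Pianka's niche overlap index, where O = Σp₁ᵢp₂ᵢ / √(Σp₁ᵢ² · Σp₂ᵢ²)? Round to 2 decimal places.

0.83

Convert percentages to proportions (divide by 100).
Σ p₁ᵢp₂ᵢ = 0.0036 + 0.0024 + 0.0095 + 0.0154 + 0.0480 + 0.0320 + 0.0050 + 0.0228 = 0.1387
Σp_1ᵢ² = 0.06² + 0.04² + 0.19² + 0.11² + 0.15² + 0.16² + 0.10² + 0.19² = 0.0036 + 0.0016 + 0.0361 + 0.0121 + 0.0225 + 0.0256 + 0.0100 + 0.0361 = 0.1476
Σp_2ᵢ² = 0.06² + 0.06² + 0.05² + 0.14² + 0.32² + 0.20² + 0.05² + 0.12² = 0.0036 + 0.0036 + 0.0025 + 0.0196 + 0.1024 + 0.0400 + 0.0025 + 0.0144 = 0.1886
O = 0.1387 / √(0.1476 × 0.1886) = 0.1387 / 0.16685 = 0.8313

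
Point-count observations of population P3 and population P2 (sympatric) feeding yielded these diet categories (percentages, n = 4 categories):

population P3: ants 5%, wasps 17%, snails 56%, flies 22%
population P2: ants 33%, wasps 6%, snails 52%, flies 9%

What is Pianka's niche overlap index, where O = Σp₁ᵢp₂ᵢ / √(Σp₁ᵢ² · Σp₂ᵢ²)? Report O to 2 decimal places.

0.86

Convert percentages to proportions (divide by 100).
Σ p₁ᵢp₂ᵢ = 0.0165 + 0.0102 + 0.2912 + 0.0198 = 0.3377
Σp_1ᵢ² = 0.05² + 0.17² + 0.56² + 0.22² = 0.0025 + 0.0289 + 0.3136 + 0.0484 = 0.3934
Σp_2ᵢ² = 0.33² + 0.06² + 0.52² + 0.09² = 0.1089 + 0.0036 + 0.2704 + 0.0081 = 0.3910
O = 0.3377 / √(0.3934 × 0.3910) = 0.3377 / 0.39220 = 0.8610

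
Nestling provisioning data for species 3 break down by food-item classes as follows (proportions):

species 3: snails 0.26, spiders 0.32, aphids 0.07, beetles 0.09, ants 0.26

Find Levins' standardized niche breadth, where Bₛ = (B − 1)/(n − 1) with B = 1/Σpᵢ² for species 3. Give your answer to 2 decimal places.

Σpᵢ² = 0.26² + 0.32² + 0.07² + 0.09² + 0.26² = 0.0676 + 0.1024 + 0.0049 + 0.0081 + 0.0676 = 0.2506
B = 1 / 0.2506 = 3.9904
Bₛ = (B − 1)/(n − 1) = (3.9904 − 1)/(5 − 1) = 2.9904/4 = 0.7476

0.75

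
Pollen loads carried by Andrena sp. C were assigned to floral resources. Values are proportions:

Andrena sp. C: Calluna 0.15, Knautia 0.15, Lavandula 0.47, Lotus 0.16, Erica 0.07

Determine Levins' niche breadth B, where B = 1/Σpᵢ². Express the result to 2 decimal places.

3.37

Σpᵢ² = 0.15² + 0.15² + 0.47² + 0.16² + 0.07² = 0.0225 + 0.0225 + 0.2209 + 0.0256 + 0.0049 = 0.2964
B = 1 / 0.2964 = 3.3738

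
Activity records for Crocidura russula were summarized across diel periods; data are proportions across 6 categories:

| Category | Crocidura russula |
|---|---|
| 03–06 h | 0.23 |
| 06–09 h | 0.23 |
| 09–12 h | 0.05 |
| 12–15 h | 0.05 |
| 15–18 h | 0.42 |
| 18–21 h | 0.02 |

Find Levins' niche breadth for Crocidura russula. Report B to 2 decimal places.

Σpᵢ² = 0.23² + 0.23² + 0.05² + 0.05² + 0.42² + 0.02² = 0.0529 + 0.0529 + 0.0025 + 0.0025 + 0.1764 + 0.0004 = 0.2876
B = 1 / 0.2876 = 3.4771

3.48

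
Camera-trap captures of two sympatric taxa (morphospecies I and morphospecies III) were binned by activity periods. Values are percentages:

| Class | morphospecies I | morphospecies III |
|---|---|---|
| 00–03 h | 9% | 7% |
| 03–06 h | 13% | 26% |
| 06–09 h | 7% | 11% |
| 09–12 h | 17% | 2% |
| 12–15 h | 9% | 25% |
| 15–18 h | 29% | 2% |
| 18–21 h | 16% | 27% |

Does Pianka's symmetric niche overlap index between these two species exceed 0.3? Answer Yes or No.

Yes

Convert percentages to proportions (divide by 100).
Σ p₁ᵢp₂ᵢ = 0.0063 + 0.0338 + 0.0077 + 0.0034 + 0.0225 + 0.0058 + 0.0432 = 0.1227
Σp_1ᵢ² = 0.09² + 0.13² + 0.07² + 0.17² + 0.09² + 0.29² + 0.16² = 0.0081 + 0.0169 + 0.0049 + 0.0289 + 0.0081 + 0.0841 + 0.0256 = 0.1766
Σp_2ᵢ² = 0.07² + 0.26² + 0.11² + 0.02² + 0.25² + 0.02² + 0.27² = 0.0049 + 0.0676 + 0.0121 + 0.0004 + 0.0625 + 0.0004 + 0.0729 = 0.2208
O = 0.1227 / √(0.1766 × 0.2208) = 0.1227 / 0.19747 = 0.6214
O = 0.6214 > 0.3 → Yes.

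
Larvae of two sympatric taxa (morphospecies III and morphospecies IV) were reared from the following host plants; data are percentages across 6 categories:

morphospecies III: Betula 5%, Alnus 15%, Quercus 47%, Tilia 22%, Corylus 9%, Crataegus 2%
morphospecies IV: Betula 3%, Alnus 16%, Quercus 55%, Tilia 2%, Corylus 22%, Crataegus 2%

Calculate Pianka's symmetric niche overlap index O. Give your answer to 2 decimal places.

0.91

Convert percentages to proportions (divide by 100).
Σ p₁ᵢp₂ᵢ = 0.0015 + 0.0240 + 0.2585 + 0.0044 + 0.0198 + 0.0004 = 0.3086
Σp_1ᵢ² = 0.05² + 0.15² + 0.47² + 0.22² + 0.09² + 0.02² = 0.0025 + 0.0225 + 0.2209 + 0.0484 + 0.0081 + 0.0004 = 0.3028
Σp_2ᵢ² = 0.03² + 0.16² + 0.55² + 0.02² + 0.22² + 0.02² = 0.0009 + 0.0256 + 0.3025 + 0.0004 + 0.0484 + 0.0004 = 0.3782
O = 0.3086 / √(0.3028 × 0.3782) = 0.3086 / 0.33841 = 0.9119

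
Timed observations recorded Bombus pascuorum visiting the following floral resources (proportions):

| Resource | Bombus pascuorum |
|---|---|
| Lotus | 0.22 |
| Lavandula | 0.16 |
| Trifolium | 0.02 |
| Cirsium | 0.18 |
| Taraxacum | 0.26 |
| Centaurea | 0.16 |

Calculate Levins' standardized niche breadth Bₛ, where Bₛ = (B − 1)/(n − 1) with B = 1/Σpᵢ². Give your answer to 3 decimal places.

Σpᵢ² = 0.22² + 0.16² + 0.02² + 0.18² + 0.26² + 0.16² = 0.0484 + 0.0256 + 0.0004 + 0.0324 + 0.0676 + 0.0256 = 0.2000
B = 1 / 0.2000 = 5.00000
Bₛ = (B − 1)/(n − 1) = (5.00000 − 1)/(6 − 1) = 4.00000/5 = 0.80000

0.800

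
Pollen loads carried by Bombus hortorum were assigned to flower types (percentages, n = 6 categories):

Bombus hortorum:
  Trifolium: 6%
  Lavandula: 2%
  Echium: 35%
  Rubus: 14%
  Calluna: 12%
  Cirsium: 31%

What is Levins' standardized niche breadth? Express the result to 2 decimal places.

Convert percentages to proportions (divide by 100).
Σpᵢ² = 0.06² + 0.02² + 0.35² + 0.14² + 0.12² + 0.31² = 0.0036 + 0.0004 + 0.1225 + 0.0196 + 0.0144 + 0.0961 = 0.2566
B = 1 / 0.2566 = 3.8971
Bₛ = (B − 1)/(n − 1) = (3.8971 − 1)/(6 − 1) = 2.8971/5 = 0.5794

0.58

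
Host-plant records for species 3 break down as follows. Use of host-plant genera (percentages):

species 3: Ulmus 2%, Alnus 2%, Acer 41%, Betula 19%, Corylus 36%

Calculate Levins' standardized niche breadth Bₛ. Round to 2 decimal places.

0.50

Convert percentages to proportions (divide by 100).
Σpᵢ² = 0.02² + 0.02² + 0.41² + 0.19² + 0.36² = 0.0004 + 0.0004 + 0.1681 + 0.0361 + 0.1296 = 0.3346
B = 1 / 0.3346 = 2.9886
Bₛ = (B − 1)/(n − 1) = (2.9886 − 1)/(5 − 1) = 1.9886/4 = 0.4972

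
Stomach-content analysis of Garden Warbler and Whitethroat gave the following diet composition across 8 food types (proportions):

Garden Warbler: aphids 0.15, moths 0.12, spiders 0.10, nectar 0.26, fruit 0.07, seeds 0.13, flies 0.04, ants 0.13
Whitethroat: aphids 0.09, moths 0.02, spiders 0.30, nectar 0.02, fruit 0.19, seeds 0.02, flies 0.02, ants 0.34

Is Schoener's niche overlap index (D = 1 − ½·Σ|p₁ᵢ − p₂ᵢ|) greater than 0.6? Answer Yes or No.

Σ|p₁ᵢ − p₂ᵢ| = 0.06 + 0.10 + 0.20 + 0.24 + 0.12 + 0.11 + 0.02 + 0.21 = 1.06
D = 1 − ½ × 1.06 = 1 − 0.530 = 0.4700
D = 0.4700 < 0.6 → No.

No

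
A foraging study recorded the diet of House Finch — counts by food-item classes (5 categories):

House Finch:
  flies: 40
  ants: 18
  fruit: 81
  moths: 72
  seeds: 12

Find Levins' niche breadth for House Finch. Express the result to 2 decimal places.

Proportions for House Finch (n=223): 40/223=0.1794, 18/223=0.0807, 81/223=0.3632, 72/223=0.3229, 12/223=0.0538
Σpᵢ² = 0.1794² + 0.0807² + 0.3632² + 0.3229² + 0.0538² = 0.032184 + 0.006512 + 0.131914 + 0.104264 + 0.002894 = 0.277768
B = 1 / 0.277768 = 3.6001

3.60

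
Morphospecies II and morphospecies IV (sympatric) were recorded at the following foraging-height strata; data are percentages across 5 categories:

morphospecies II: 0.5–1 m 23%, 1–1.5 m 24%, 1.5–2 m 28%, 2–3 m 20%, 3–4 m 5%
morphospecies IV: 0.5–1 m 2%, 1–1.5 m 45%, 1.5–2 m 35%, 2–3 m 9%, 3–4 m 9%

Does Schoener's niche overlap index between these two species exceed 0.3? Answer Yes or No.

Convert percentages to proportions (divide by 100).
Σ|p₁ᵢ − p₂ᵢ| = 0.21 + 0.21 + 0.07 + 0.11 + 0.04 = 0.64
D = 1 − ½ × 0.64 = 1 − 0.320 = 0.6800
D = 0.6800 > 0.3 → Yes.

Yes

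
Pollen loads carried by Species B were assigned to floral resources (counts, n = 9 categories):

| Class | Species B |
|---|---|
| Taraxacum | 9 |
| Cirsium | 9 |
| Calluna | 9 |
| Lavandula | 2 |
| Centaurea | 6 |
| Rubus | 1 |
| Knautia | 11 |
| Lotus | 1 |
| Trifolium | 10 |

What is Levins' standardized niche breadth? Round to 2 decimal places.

0.71

Proportions for Species B (n=58): 9/58=0.1552, 9/58=0.1552, 9/58=0.1552, 2/58=0.0345, 6/58=0.1034, 1/58=0.0172, 11/58=0.1897, 1/58=0.0172, 10/58=0.1724
Σpᵢ² = 0.1552² + 0.1552² + 0.1552² + 0.0345² + 0.1034² + 0.0172² + 0.1897² + 0.0172² + 0.1724² = 0.024087 + 0.024087 + 0.024087 + 0.001190 + 0.010692 + 0.000296 + 0.035986 + 0.000296 + 0.029722 = 0.150443
B = 1 / 0.150443 = 6.6470
Bₛ = (B − 1)/(n − 1) = (6.6470 − 1)/(9 − 1) = 5.6470/8 = 0.7059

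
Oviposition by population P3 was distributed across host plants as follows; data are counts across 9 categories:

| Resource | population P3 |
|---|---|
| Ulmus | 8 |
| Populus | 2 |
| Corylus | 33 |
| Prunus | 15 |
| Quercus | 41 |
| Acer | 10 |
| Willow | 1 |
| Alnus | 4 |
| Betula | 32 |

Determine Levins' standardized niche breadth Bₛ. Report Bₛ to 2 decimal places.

Proportions for population P3 (n=146): 8/146=0.0548, 2/146=0.0137, 33/146=0.2260, 15/146=0.1027, 41/146=0.2808, 10/146=0.0685, 1/146=0.0068, 4/146=0.0274, 32/146=0.2192
Σpᵢ² = 0.0548² + 0.0137² + 0.2260² + 0.1027² + 0.2808² + 0.0685² + 0.0068² + 0.0274² + 0.2192² = 0.003003 + 0.000188 + 0.051076 + 0.010547 + 0.078849 + 0.004692 + 0.000046 + 0.000751 + 0.048049 = 0.197201
B = 1 / 0.197201 = 5.0710
Bₛ = (B − 1)/(n − 1) = (5.0710 − 1)/(9 − 1) = 4.0710/8 = 0.5089

0.51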